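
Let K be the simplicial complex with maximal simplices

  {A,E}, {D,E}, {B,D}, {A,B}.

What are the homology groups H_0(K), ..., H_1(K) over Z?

H_0 ≅ Z,  H_1 ≅ Z.

K has 4 vertices, 4 edges.
rank ∂_0 = 0, rank ∂_1 = 3 ⇒ b_0 = 4 − 0 − 3 = 1; all invariant factors of ∂_1 are 1 so no torsion. So H_0 = Z.
rank ∂_1 = 3, rank ∂_2 = 0 ⇒ b_1 = 4 − 3 − 0 = 1. So H_1 = Z.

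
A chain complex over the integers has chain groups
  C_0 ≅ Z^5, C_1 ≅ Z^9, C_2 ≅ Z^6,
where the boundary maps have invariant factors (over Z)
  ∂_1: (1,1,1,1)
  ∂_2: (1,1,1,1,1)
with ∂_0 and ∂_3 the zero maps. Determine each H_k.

H_0: b_0 = 5 − 0 − 4 = 1; torsion from ∂_1 factors > 1: none. So H_0 = Z.
H_1: b_1 = 9 − 4 − 5 = 0; torsion from ∂_2 factors > 1: none. So H_1 = 0.
H_2: b_2 = 6 − 5 − 0 = 1; torsion from ∂_3 factors > 1: none. So H_2 = Z.

H_0 = Z,  H_1 = 0,  H_2 = Z.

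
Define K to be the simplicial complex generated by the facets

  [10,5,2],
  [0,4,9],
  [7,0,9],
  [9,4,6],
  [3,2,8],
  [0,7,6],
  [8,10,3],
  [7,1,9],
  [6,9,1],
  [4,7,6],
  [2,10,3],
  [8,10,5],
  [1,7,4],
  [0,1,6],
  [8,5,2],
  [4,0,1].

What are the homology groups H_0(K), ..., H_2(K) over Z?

Fix the vertex order 0 < 1 < 2 < 3 < 4 < 5 < 6 < 7 < 8 < 9 < 10 and write every simplex with vertices in increasing order. Then dim K = 2 and the simplices of K are:

  0-simplices (11): [0], [1], [2], [3], [4], [5], [6], [7], [8], [9], [10]
  1-simplices (24): (24 of them)
  2-simplices (16): [0,1,4], [0,1,6], [0,4,9], [0,6,7], [0,7,9], [1,4,7], [1,6,9], [1,7,9], [2,3,8], [2,3,10], [2,5,8], [2,5,10], [3,8,10], [4,6,7], [4,6,9], [5,8,10]

so the chain groups are C_0 ≅ Z^11, C_1 ≅ Z^24, C_2 ≅ Z^16.

Boundary ∂_1: C_1 → C_0 sends each edge [p,q] (with p < q) to q − p.
This gives a 11×24 integer matrix of rank 9; reducing to Smith normal form yields diagonal entries (1,1,1,1,1,1,1,1,1).

∂_2: C_2 → C_1 acts by ∂[p,q,r] = [q,r] − [p,r] + [p,q]. For instance
  ∂[2,3,8] = [3,8] − [2,8] + [2,3],
  ∂[0,4,9] = [4,9] − [0,9] + [0,4].
The 24×16 boundary matrix has rank 15 and Smith normal form diag(1,1,1,1,1,1,1,1,1,1,1,1,1,1,2).

Now H_k = ker ∂_k / im ∂_{k+1}, so:

  H_0: rank C_0 − rank ∂_1 = 11 − 9 = 2, and the invariant factors of ∂_1 are all 1, so H_0 ≅ Z^2.
  H_1: rank ker ∂_1 − rank ∂_2 = (24 − 9) − 15 = 0, and ∂_2 has invariant factor 2 > 1, so H_1 ≅ Z/2.
  H_2: rank ker ∂_2 − rank ∂_3 = (16 − 15) − 0 = 1, and there is no ∂_3, so H_2 ≅ Z.

(K is a triangulation of the disjoint union of the 2-sphere S^2 and the real projective plane RP^2.)

H_0 = Z^2,  H_1 = Z/2,  H_2 = Z.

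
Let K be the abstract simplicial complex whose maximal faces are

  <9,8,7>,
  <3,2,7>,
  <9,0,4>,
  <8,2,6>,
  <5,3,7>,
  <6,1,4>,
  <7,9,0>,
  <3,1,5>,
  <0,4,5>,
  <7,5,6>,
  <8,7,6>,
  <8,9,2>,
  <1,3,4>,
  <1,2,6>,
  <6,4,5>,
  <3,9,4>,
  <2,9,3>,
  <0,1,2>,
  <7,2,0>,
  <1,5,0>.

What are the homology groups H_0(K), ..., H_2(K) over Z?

H_0 = Z,  H_1 = Z ⊕ Z/2,  H_2 = 0.

Order the vertices as 0 < 1 < 2 < 3 < 4 < 5 < 6 < 7 < 8 < 9. Listing each simplex with vertices in this order, K has dimension 2 with simplices:

  0-simplices (10): [0], [1], [2], [3], [4], [5], [6], [7], [8], [9]
  1-simplices (30): (30 of them)
  2-simplices (20): (20 of them)

Hence C_0 ≅ Z^10, C_1 ≅ Z^30, C_2 ≅ Z^20.

The boundary map ∂_1: C_1 → C_0 sends each edge [p,q] (with p < q) to q − p. For instance
  ∂[5,7] = [7] − [5].
The 10×30 boundary matrix has rank 9 and Smith normal form diag(1,1,1,1,1,1,1,1,1).

The boundary map ∂_2: C_2 → C_1 sends each 2-simplex [p,q,r] to [q,r] − [p,r] + [p,q]. For instance
  ∂[0,4,5] = [4,5] − [0,5] + [0,4],
  ∂[6,7,8] = [7,8] − [6,8] + [6,7].
As a 30×20 matrix over Z this has rank 20, with invariant factors (1,1,1,1,1,1,1,1,1,1,1,1,1,1,1,1,1,1,1,2).

From H_k ≅ ker(∂_k) / im(∂_{k+1}) we obtain:

  H_0: rank C_0 − rank ∂_1 = 10 − 9 = 1, and the invariant factors of ∂_1 are all 1, so H_0 = Z.
  H_1: rank ker ∂_1 − rank ∂_2 = (30 − 9) − 20 = 1, and ∂_2 has invariant factor 2 > 1, so H_1 = Z ⊕ Z/2.
  H_2: rank ker ∂_2 − rank ∂_3 = (20 − 20) − 0 = 0, and there is no ∂_3, so H_2 = 0.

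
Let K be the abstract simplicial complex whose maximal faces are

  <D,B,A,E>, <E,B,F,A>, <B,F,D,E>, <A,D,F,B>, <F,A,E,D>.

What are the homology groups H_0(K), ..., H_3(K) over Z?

H_0 ≅ Z,  H_1 = 0,  H_2 = 0,  H_3 ≅ Z.

Fix the vertex order A < B < D < E < F and write every simplex with vertices in increasing order. Then dim K = 3 and the simplices of K are:

  0-simplices (5): A, B, D, E, F
  1-simplices (10): AB, AD, AE, AF, BD, BE, BF, DE, DF, EF
  2-simplices (10): ABD, ABE, ABF, ADE, ADF, AEF, BDE, BDF, BEF, DEF
  3-simplices (5): ABDE, ABDF, ABEF, ADEF, BDEF

Hence C_0 ≅ Z^5, C_1 ≅ Z^10, C_2 ≅ Z^10, C_3 ≅ Z^5.

The boundary map ∂_1: C_1 → C_0 sends each edge [p,q] (with p < q) to q − p. For instance
  ∂BD = D − B.
The resulting 5×10 matrix has rank 4, and its Smith normal form has invariant factors (1,1,1,1).

The boundary map ∂_2: C_2 → C_1 maps a triangle to the signed sum of its edges. For instance
  ∂ABF = BF − AF + AB,
  ∂ABD = BD − AD + AB.
This gives a 10×10 integer matrix of rank 6; reducing to Smith normal form yields diagonal entries (1,1,1,1,1,1).

The boundary map ∂_3: C_3 → C_2 sends each 3-simplex σ to the alternating sum Σ_i (−1)^i (σ with its i-th vertex removed). For instance
  ∂BDEF = DEF − BEF + BDF − BDE,
  ∂ABDF = BDF − ADF + ABF − ABD.
As a 10×5 matrix over Z this has rank 4, with invariant factors (1,1,1,1).

Computing H_k = (kernel of ∂_k) / (image of ∂_{k+1}):

  H_0: rank C_0 − rank ∂_1 = 5 − 4 = 1, and the invariant factors of ∂_1 are all 1, so H_0 = Z.
  H_1: rank ker ∂_1 − rank ∂_2 = (10 − 4) − 6 = 0, and the invariant factors of ∂_2 are all 1, so H_1 = 0.
  H_2: rank ker ∂_2 − rank ∂_3 = (10 − 6) − 4 = 0, and the invariant factors of ∂_3 are all 1, so H_2 = 0.
  H_3: rank ker ∂_3 − rank ∂_4 = (5 − 4) − 0 = 1, and there is no ∂_4, so H_3 = Z.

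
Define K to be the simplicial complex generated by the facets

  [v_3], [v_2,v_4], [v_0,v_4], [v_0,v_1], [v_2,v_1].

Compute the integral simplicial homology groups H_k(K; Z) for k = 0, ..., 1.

Fix the vertex order v_0 < v_1 < v_2 < v_3 < v_4 and write every simplex with vertices in increasing order. Then dim K = 1 and the simplices of K are:

  0-simplices (5): [v_0], [v_1], [v_2], [v_3], [v_4]
  1-simplices (4): [v_0,v_1], [v_0,v_4], [v_1,v_2], [v_2,v_4]

so the chain groups are C_0 ≅ Z^5, C_1 ≅ Z^4.

Boundary ∂_1: C_1 → C_0 maps an edge to its endpoints' difference, ∂[p,q] = q − p.
The 5×4 boundary matrix has rank 3 and Smith normal form diag(1,1,1).

From H_k ≅ ker(∂_k) / im(∂_{k+1}) we obtain:

  H_0: rank C_0 − rank ∂_1 = 5 − 3 = 2, and the invariant factors of ∂_1 are all 1, so H_0 ≅ Z^2.
  H_1: rank ker ∂_1 − rank ∂_2 = (4 − 3) − 0 = 1, and there is no ∂_2, so H_1 ≅ Z.

H_0 = Z^2,  H_1 = Z.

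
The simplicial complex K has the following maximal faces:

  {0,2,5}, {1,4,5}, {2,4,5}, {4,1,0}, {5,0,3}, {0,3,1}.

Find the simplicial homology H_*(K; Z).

We work with the vertex ordering 0 < 1 < 2 < 3 < 4 < 5. The simplices of K, each written with vertices in increasing order, are:

  0-simplices (6): [0], [1], [2], [3], [4], [5]
  1-simplices (12): [0,1], [0,2], [0,3], [0,4], [0,5], [1,3], [1,4], [1,5], [2,4], [2,5], [3,5], [4,5]
  2-simplices (6): [0,1,3], [0,1,4], [0,2,5], [0,3,5], [1,4,5], [2,4,5]

giving chain groups C_0 ≅ Z^6, C_1 ≅ Z^12, C_2 ≅ Z^6.

The boundary map ∂_1: C_1 → C_0 is given by ∂[p,q] = [q] − [p]. For instance
  ∂[0,1] = [1] − [0].
The 6×12 boundary matrix has rank 5 and Smith normal form diag(1,1,1,1,1).

∂_2: C_2 → C_1 maps a triangle to the signed sum of its edges. For instance
  ∂[0,3,5] = [3,5] − [0,5] + [0,3],
  ∂[1,4,5] = [4,5] − [1,5] + [1,4].
As a 12×6 matrix over Z this has rank 6, with invariant factors (1,1,1,1,1,1).

Reading off H_k = ker ∂_k / im ∂_{k+1}:

  H_0: rank C_0 − rank ∂_1 = 6 − 5 = 1, and the invariant factors of ∂_1 are all 1, so H_0 ≅ Z.
  H_1: rank ker ∂_1 − rank ∂_2 = (12 − 5) − 6 = 1, and the invariant factors of ∂_2 are all 1, so H_1 ≅ Z.
  H_2: rank ker ∂_2 − rank ∂_3 = (6 − 6) − 0 = 0, and there is no ∂_3, so H_2 ≅ 0.

As a check, the Euler characteristic is 6 − 12 + 6 = 0, which agrees with 1 − 1 + 0 = 0.
(K is a triangulation of the cylinder S^1 x I.)

H_0 ≅ Z,  H_1 ≅ Z,  H_2 = 0.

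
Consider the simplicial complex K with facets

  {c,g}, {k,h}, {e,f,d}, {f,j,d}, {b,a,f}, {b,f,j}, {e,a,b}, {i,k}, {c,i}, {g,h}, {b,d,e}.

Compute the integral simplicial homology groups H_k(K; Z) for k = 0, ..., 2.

Order the vertices as a < b < c < d < e < f < g < h < i < j < k. Listing each simplex with vertices in this order, K has dimension 2 with simplices:

  0-simplices (11): a, b, c, d, e, f, g, h, i, j, k
  1-simplices (17): ab, ae, af, bd, be, bf, bj, cg, ci, de, df, dj, ef, fj, gh, hk, ik
  2-simplices (6): abe, abf, bde, bfj, def, dfj

giving chain groups C_0 ≅ Z^11, C_1 ≅ Z^17, C_2 ≅ Z^6.

Boundary ∂_1: C_1 → C_0 is given by ∂[p,q] = [q] − [p]. For instance
  ∂af = f − a.
As a 11×17 matrix over Z this has rank 9, with invariant factors (1,1,1,1,1,1,1,1,1).

The boundary map ∂_2: C_2 → C_1 acts by ∂[p,q,r] = [q,r] − [p,r] + [p,q]. For instance
  ∂dfj = fj − dj + df,
  ∂bde = de − be + bd.
This gives a 17×6 integer matrix of rank 6; reducing to Smith normal form yields diagonal entries (1,1,1,1,1,1).

From H_k ≅ ker(∂_k) / im(∂_{k+1}) we obtain:

  H_0: rank C_0 − rank ∂_1 = 11 − 9 = 2, and the invariant factors of ∂_1 are all 1, so H_0 = Z^2.
  H_1: rank ker ∂_1 − rank ∂_2 = (17 − 9) − 6 = 2, and the invariant factors of ∂_2 are all 1, so H_1 = Z^2.
  H_2: rank ker ∂_2 − rank ∂_3 = (6 − 6) − 0 = 0, and there is no ∂_3, so H_2 = 0.

As a check, the Euler characteristic is 11 − 17 + 6 = 0, which agrees with 2 − 2 + 0 = 0.
(K is a triangulation of the disjoint union of the cylinder S^1 x I and the circle S^1.)

H_0 ≅ Z^2,  H_1 ≅ Z^2,  H_2 = 0.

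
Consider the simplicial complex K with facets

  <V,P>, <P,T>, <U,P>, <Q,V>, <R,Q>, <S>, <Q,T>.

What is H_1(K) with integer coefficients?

H_1 ≅ Z.

K has 7 vertices, 6 edges.
rank ∂_1 = 5, rank ∂_2 = 0 ⇒ b_1 = 6 − 5 − 0 = 1. So H_1 = Z.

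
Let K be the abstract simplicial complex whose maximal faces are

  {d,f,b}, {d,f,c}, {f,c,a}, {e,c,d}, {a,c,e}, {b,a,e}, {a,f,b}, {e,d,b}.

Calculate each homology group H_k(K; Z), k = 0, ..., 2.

H_0 = Z,  H_1 = 0,  H_2 = Z.

Fix the vertex order a < b < c < d < e < f and write every simplex with vertices in increasing order. Then dim K = 2 and the simplices of K are:

  0-simplices (6): a, b, c, d, e, f
  1-simplices (12): ab, ac, ae, af, bd, be, bf, cd, ce, cf, de, df
  2-simplices (8): abe, abf, ace, acf, bde, bdf, cde, cdf

giving chain groups C_0 ≅ Z^6, C_1 ≅ Z^12, C_2 ≅ Z^8.

The boundary map ∂_1: C_1 → C_0 is given by ∂[p,q] = [q] − [p]. For instance
  ∂ce = e − c.
The resulting 6×12 matrix has rank 5, and its Smith normal form has invariant factors (1,1,1,1,1).

∂_2: C_2 → C_1 maps a triangle to the signed sum of its edges. For instance
  ∂abf = bf − af + ab,
  ∂cde = de − ce + cd.
The resulting 12×8 matrix has rank 7, and its Smith normal form has invariant factors (1,1,1,1,1,1,1).

Computing H_k = (kernel of ∂_k) / (image of ∂_{k+1}):

  H_0: rank C_0 − rank ∂_1 = 6 − 5 = 1, and the invariant factors of ∂_1 are all 1, so H_0 = Z.
  H_1: rank ker ∂_1 − rank ∂_2 = (12 − 5) − 7 = 0, and the invariant factors of ∂_2 are all 1, so H_1 = 0.
  H_2: rank ker ∂_2 − rank ∂_3 = (8 − 7) − 0 = 1, and there is no ∂_3, so H_2 = Z.

(K is a triangulation of the 2-sphere S^2.)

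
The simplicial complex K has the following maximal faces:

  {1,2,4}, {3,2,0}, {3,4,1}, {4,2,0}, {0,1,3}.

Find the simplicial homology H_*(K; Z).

K has 5 vertices, 10 edges, 5 triangles.
rank ∂_0 = 0, rank ∂_1 = 4 ⇒ b_0 = 5 − 0 − 4 = 1; all invariant factors of ∂_1 are 1 so no torsion. So H_0 ≅ Z.
rank ∂_1 = 4, rank ∂_2 = 5 ⇒ b_1 = 10 − 4 − 5 = 1; all invariant factors of ∂_2 are 1 so no torsion. So H_1 ≅ Z.
rank ∂_2 = 5, rank ∂_3 = 0 ⇒ b_2 = 5 − 5 − 0 = 0. So H_2 ≅ 0.

H_0 = Z,  H_1 = Z,  H_2 = 0.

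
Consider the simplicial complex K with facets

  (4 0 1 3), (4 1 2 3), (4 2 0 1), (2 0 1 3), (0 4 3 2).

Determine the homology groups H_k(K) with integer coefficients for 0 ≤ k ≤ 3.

Order the vertices as 0 < 1 < 2 < 3 < 4. Listing each simplex with vertices in this order, K has dimension 3 with simplices:

  0-simplices (5): [0], [1], [2], [3], [4]
  1-simplices (10): [0,1], [0,2], [0,3], [0,4], [1,2], [1,3], [1,4], [2,3], [2,4], [3,4]
  2-simplices (10): [0,1,2], [0,1,3], [0,1,4], [0,2,3], [0,2,4], [0,3,4], [1,2,3], [1,2,4], [1,3,4], [2,3,4]
  3-simplices (5): [0,1,2,3], [0,1,2,4], [0,1,3,4], [0,2,3,4], [1,2,3,4]

Hence C_0 ≅ Z^5, C_1 ≅ Z^10, C_2 ≅ Z^10, C_3 ≅ Z^5.

The boundary map ∂_1: C_1 → C_0 maps an edge to its endpoints' difference, ∂[p,q] = q − p. For instance
  ∂[3,4] = [4] − [3].
The 5×10 boundary matrix has rank 4 and Smith normal form diag(1,1,1,1).

The boundary map ∂_2: C_2 → C_1 sends each 2-simplex [p,q,r] to [q,r] − [p,r] + [p,q]. For instance
  ∂[1,2,4] = [2,4] − [1,4] + [1,2],
  ∂[1,3,4] = [3,4] − [1,4] + [1,3].
This gives a 10×10 integer matrix of rank 6; reducing to Smith normal form yields diagonal entries (1,1,1,1,1,1).

∂_3: C_3 → C_2 sends each 3-simplex σ to the alternating sum Σ_i (−1)^i (σ with its i-th vertex removed). For instance
  ∂[0,1,3,4] = [1,3,4] − [0,3,4] + [0,1,4] − [0,1,3],
  ∂[0,1,2,4] = [1,2,4] − [0,2,4] + [0,1,4] − [0,1,2].
The 10×5 boundary matrix has rank 4 and Smith normal form diag(1,1,1,1).

Computing H_k = (kernel of ∂_k) / (image of ∂_{k+1}):

  H_0: rank C_0 − rank ∂_1 = 5 − 4 = 1, and the invariant factors of ∂_1 are all 1, so H_0 = Z.
  H_1: rank ker ∂_1 − rank ∂_2 = (10 − 4) − 6 = 0, and the invariant factors of ∂_2 are all 1, so H_1 = 0.
  H_2: rank ker ∂_2 − rank ∂_3 = (10 − 6) − 4 = 0, and the invariant factors of ∂_3 are all 1, so H_2 = 0.
  H_3: rank ker ∂_3 − rank ∂_4 = (5 − 4) − 0 = 1, and there is no ∂_4, so H_3 = Z.

As a check, the Euler characteristic is 5 − 10 + 10 − 5 = 0, which agrees with 1 − 0 + 0 − 1 = 0.

H_0 ≅ Z,  H_1 = 0,  H_2 = 0,  H_3 ≅ Z.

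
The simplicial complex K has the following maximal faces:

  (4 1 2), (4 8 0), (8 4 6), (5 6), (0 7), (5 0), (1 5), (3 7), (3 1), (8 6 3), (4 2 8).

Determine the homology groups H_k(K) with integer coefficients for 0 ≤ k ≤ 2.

Fix the vertex order 0 < 1 < 2 < 3 < 4 < 5 < 6 < 7 < 8 and write every simplex with vertices in increasing order. Then dim K = 2 and the simplices of K are:

  0-simplices (9): [0], [1], [2], [3], [4], [5], [6], [7], [8]
  1-simplices (17): [0,4], [0,5], [0,7], [0,8], [1,2], [1,3], [1,4], [1,5], [2,4], [2,8], [3,6], [3,7], [3,8], [4,6], [4,8], [5,6], [6,8]
  2-simplices (5): [0,4,8], [1,2,4], [2,4,8], [3,6,8], [4,6,8]

giving chain groups C_0 ≅ Z^9, C_1 ≅ Z^17, C_2 ≅ Z^5.

Boundary ∂_1: C_1 → C_0 maps an edge to its endpoints' difference, ∂[p,q] = q − p. For instance
  ∂[0,4] = [4] − [0].
This gives a 9×17 integer matrix of rank 8; reducing to Smith normal form yields diagonal entries (1,1,1,1,1,1,1,1).

The boundary map ∂_2: C_2 → C_1 acts by ∂[p,q,r] = [q,r] − [p,r] + [p,q]. For instance
  ∂[3,6,8] = [6,8] − [3,8] + [3,6],
  ∂[1,2,4] = [2,4] − [1,4] + [1,2].
As a 17×5 matrix over Z this has rank 5, with invariant factors (1,1,1,1,1).

Now H_k = ker ∂_k / im ∂_{k+1}, so:

  H_0: rank C_0 − rank ∂_1 = 9 − 8 = 1, and the invariant factors of ∂_1 are all 1, so H_0 = Z.
  H_1: rank ker ∂_1 − rank ∂_2 = (17 − 8) − 5 = 4, and the invariant factors of ∂_2 are all 1, so H_1 = Z^4.
  H_2: rank ker ∂_2 − rank ∂_3 = (5 − 5) − 0 = 0, and there is no ∂_3, so H_2 = 0.

As a check, the Euler characteristic is 9 − 17 + 5 = -3, which agrees with 1 − 4 + 0 = -3.

H_0 = Z,  H_1 = Z^4,  H_2 = 0.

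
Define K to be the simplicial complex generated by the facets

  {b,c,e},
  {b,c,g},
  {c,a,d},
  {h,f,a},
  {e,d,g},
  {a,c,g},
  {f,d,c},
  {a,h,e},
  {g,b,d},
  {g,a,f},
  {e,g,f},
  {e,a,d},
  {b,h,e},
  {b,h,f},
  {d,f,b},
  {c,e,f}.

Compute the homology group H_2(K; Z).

H_2 ≅ Z.

Take the total order a < b < c < d < e < f < g < h on the vertex set. Then K (dimension 2) consists of the simplices:

  0-simplices (8): a, b, c, d, e, f, g, h
  1-simplices (24): ac, ad, ae, af, ag, ah, bc, bd, be, bf, bg, bh, cd, ce, cf, cg, de, df, dg, ef, eg, eh, fg, fh
  2-simplices (16): acd, acg, ade, aeh, afg, afh, bce, bcg, bdf, bdg, beh, bfh, cdf, cef, deg, efg

Hence C_0 ≅ Z^8, C_1 ≅ Z^24, C_2 ≅ Z^16.

The boundary map ∂_1: C_1 → C_0 maps an edge to its endpoints' difference, ∂[p,q] = q − p. For instance
  ∂cd = d − c.
The 8×24 boundary matrix has rank 7 and Smith normal form diag(1,1,1,1,1,1,1).

The boundary map ∂_2: C_2 → C_1 maps a triangle to the signed sum of its edges. For instance
  ∂bfh = fh − bh + bf,
  ∂afh = fh − ah + af.
The resulting 24×16 matrix has rank 15, and its Smith normal form has invariant factors (1,1,1,1,1,1,1,1,1,1,1,1,1,1,1).

From H_k ≅ ker(∂_k) / im(∂_{k+1}) we obtain:

  H_2: rank ker ∂_2 − rank ∂_3 = (16 − 15) − 0 = 1, and there is no ∂_3, so H_2 ≅ Z.

(K is a triangulation of the torus T^2.)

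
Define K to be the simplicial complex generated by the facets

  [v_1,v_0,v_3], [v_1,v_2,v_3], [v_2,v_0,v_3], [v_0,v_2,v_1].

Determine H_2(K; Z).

Fix the vertex order v_0 < v_1 < v_2 < v_3 and write every simplex with vertices in increasing order. Then dim K = 2 and the simplices of K are:

  0-simplices (4): [v_0], [v_1], [v_2], [v_3]
  1-simplices (6): [v_0,v_1], [v_0,v_2], [v_0,v_3], [v_1,v_2], [v_1,v_3], [v_2,v_3]
  2-simplices (4): [v_0,v_1,v_2], [v_0,v_1,v_3], [v_0,v_2,v_3], [v_1,v_2,v_3]

giving chain groups C_0 ≅ Z^4, C_1 ≅ Z^6, C_2 ≅ Z^4.

∂_1: C_1 → C_0 sends each edge [p,q] (with p < q) to q − p. For instance
  ∂[v_1,v_2] = [v_2] − [v_1].
This gives a 4×6 integer matrix of rank 3; reducing to Smith normal form yields diagonal entries (1,1,1).

∂_2: C_2 → C_1 sends each 2-simplex [p,q,r] to [q,r] − [p,r] + [p,q]. For instance
  ∂[v_0,v_1,v_2] = [v_1,v_2] − [v_0,v_2] + [v_0,v_1],
  ∂[v_0,v_2,v_3] = [v_2,v_3] − [v_0,v_3] + [v_0,v_2].
The 6×4 boundary matrix has rank 3 and Smith normal form diag(1,1,1).

Reading off H_k = ker ∂_k / im ∂_{k+1}:

  H_2: rank ker ∂_2 − rank ∂_3 = (4 − 3) − 0 = 1, and there is no ∂_3, so H_2 ≅ Z.

(K is a triangulation of the 2-sphere S^2.)

H_2 = Z.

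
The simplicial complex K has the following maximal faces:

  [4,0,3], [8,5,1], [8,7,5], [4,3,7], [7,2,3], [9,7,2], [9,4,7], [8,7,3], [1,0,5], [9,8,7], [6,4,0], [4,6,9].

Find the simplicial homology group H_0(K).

Fix the vertex order 0 < 1 < 2 < 3 < 4 < 5 < 6 < 7 < 8 < 9 and write every simplex with vertices in increasing order. Then dim K = 2 and the simplices of K are:

  0-simplices (10): [0], [1], [2], [3], [4], [5], [6], [7], [8], [9]
  1-simplices (22): [0,1], [0,3], [0,4], [0,5], [0,6], [1,5], [1,8], [2,3], [2,7], [2,9], [3,4], [3,7], [3,8], [4,6], [4,7], [4,9], [5,7], [5,8], [6,9], [7,8], [7,9], [8,9]
  2-simplices (12): [0,1,5], [0,3,4], [0,4,6], [1,5,8], [2,3,7], [2,7,9], [3,4,7], [3,7,8], [4,6,9], [4,7,9], [5,7,8], [7,8,9]

giving chain groups C_0 ≅ Z^10, C_1 ≅ Z^22, C_2 ≅ Z^12.

∂_1: C_1 → C_0 sends each edge [p,q] (with p < q) to q − p.
The resulting 10×22 matrix has rank 9, and its Smith normal form has invariant factors (1,1,1,1,1,1,1,1,1).

∂_2: C_2 → C_1 maps a triangle to the signed sum of its edges. For instance
  ∂[4,6,9] = [6,9] − [4,9] + [4,6],
  ∂[2,7,9] = [7,9] − [2,9] + [2,7].
The 22×12 boundary matrix has rank 12 and Smith normal form diag(1,1,1,1,1,1,1,1,1,1,1,1).

From H_k ≅ ker(∂_k) / im(∂_{k+1}) we obtain:

  H_0: rank C_0 − rank ∂_1 = 10 − 9 = 1, and the invariant factors of ∂_1 are all 1, so H_0 = Z.

H_0 = Z.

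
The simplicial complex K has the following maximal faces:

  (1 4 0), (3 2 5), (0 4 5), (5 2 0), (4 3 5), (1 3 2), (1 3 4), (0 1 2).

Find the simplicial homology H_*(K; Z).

H_0 ≅ Z,  H_1 = 0,  H_2 ≅ Z.

Take the total order 0 < 1 < 2 < 3 < 4 < 5 on the vertex set. Then K (dimension 2) consists of the simplices:

  0-simplices (6): [0], [1], [2], [3], [4], [5]
  1-simplices (12): [0,1], [0,2], [0,4], [0,5], [1,2], [1,3], [1,4], [2,3], [2,5], [3,4], [3,5], [4,5]
  2-simplices (8): [0,1,2], [0,1,4], [0,2,5], [0,4,5], [1,2,3], [1,3,4], [2,3,5], [3,4,5]

giving chain groups C_0 ≅ Z^6, C_1 ≅ Z^12, C_2 ≅ Z^8.

The boundary map ∂_1: C_1 → C_0 maps an edge to its endpoints' difference, ∂[p,q] = q − p. For instance
  ∂[0,1] = [1] − [0].
The 6×12 boundary matrix has rank 5 and Smith normal form diag(1,1,1,1,1).

The boundary map ∂_2: C_2 → C_1 acts by ∂[p,q,r] = [q,r] − [p,r] + [p,q]. For instance
  ∂[1,3,4] = [3,4] − [1,4] + [1,3],
  ∂[0,4,5] = [4,5] − [0,5] + [0,4].
The resulting 12×8 matrix has rank 7, and its Smith normal form has invariant factors (1,1,1,1,1,1,1).

Computing H_k = (kernel of ∂_k) / (image of ∂_{k+1}):

  H_0: rank C_0 − rank ∂_1 = 6 − 5 = 1, and the invariant factors of ∂_1 are all 1, so H_0 = Z.
  H_1: rank ker ∂_1 − rank ∂_2 = (12 − 5) − 7 = 0, and the invariant factors of ∂_2 are all 1, so H_1 = 0.
  H_2: rank ker ∂_2 − rank ∂_3 = (8 − 7) − 0 = 1, and there is no ∂_3, so H_2 = Z.

(K is a triangulation of the 2-sphere S^2.)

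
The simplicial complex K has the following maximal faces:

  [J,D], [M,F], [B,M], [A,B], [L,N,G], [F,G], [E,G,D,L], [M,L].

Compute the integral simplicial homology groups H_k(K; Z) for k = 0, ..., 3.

Order the vertices as A < B < D < E < F < G < J < L < M < N. Listing each simplex with vertices in this order, K has dimension 3 with simplices:

  0-simplices (10): A, B, D, E, F, G, J, L, M, N
  1-simplices (14): AB, BM, DE, DG, DJ, DL, EG, EL, FG, FM, GL, GN, LM, LN
  2-simplices (5): DEG, DEL, DGL, EGL, GLN
  3-simplices (1): DEGL

giving chain groups C_0 ≅ Z^10, C_1 ≅ Z^14, C_2 ≅ Z^5, C_3 ≅ Z^1.

The boundary map ∂_1: C_1 → C_0 maps an edge to its endpoints' difference, ∂[p,q] = q − p.
As a 10×14 matrix over Z this has rank 9, with invariant factors (1,1,1,1,1,1,1,1,1).

The boundary map ∂_2: C_2 → C_1 maps a triangle to the signed sum of its edges. For instance
  ∂DGL = GL − DL + DG,
  ∂DEL = EL − DL + DE.
This gives a 14×5 integer matrix of rank 4; reducing to Smith normal form yields diagonal entries (1,1,1,1).

The boundary map ∂_3: C_3 → C_2 sends each 3-simplex σ to the alternating sum Σ_i (−1)^i (σ with its i-th vertex removed). For instance
  ∂DEGL = EGL − DGL + DEL − DEG.
The 5×1 boundary matrix has rank 1 and Smith normal form diag(1).

From H_k ≅ ker(∂_k) / im(∂_{k+1}) we obtain:

  H_0: rank C_0 − rank ∂_1 = 10 − 9 = 1, and the invariant factors of ∂_1 are all 1, so H_0 = Z.
  H_1: rank ker ∂_1 − rank ∂_2 = (14 − 9) − 4 = 1, and the invariant factors of ∂_2 are all 1, so H_1 = Z.
  H_2: rank ker ∂_2 − rank ∂_3 = (5 − 4) − 1 = 0, and the invariant factors of ∂_3 are all 1, so H_2 = 0.
  H_3: rank ker ∂_3 − rank ∂_4 = (1 − 1) − 0 = 0, and there is no ∂_4, so H_3 = 0.

H_0 = Z,  H_1 = Z,  H_2 = 0,  H_3 = 0.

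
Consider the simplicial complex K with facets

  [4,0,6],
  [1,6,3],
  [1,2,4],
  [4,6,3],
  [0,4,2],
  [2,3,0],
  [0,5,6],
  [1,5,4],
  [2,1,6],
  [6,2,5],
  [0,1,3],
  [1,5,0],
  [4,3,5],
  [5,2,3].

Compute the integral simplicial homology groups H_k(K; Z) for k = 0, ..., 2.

H_0 ≅ Z,  H_1 ≅ Z^2,  H_2 ≅ Z.

Fix the vertex order 0 < 1 < 2 < 3 < 4 < 5 < 6 and write every simplex with vertices in increasing order. Then dim K = 2 and the simplices of K are:

  0-simplices (7): [0], [1], [2], [3], [4], [5], [6]
  1-simplices (21): [0,1], [0,2], [0,3], [0,4], [0,5], [0,6], [1,2], [1,3], [1,4], [1,5], [1,6], [2,3], [2,4], [2,5], [2,6], [3,4], [3,5], [3,6], [4,5], [4,6], [5,6]
  2-simplices (14): [0,1,3], [0,1,5], [0,2,3], [0,2,4], [0,4,6], [0,5,6], [1,2,4], [1,2,6], [1,3,6], [1,4,5], [2,3,5], [2,5,6], [3,4,5], [3,4,6]

so the chain groups are C_0 ≅ Z^7, C_1 ≅ Z^21, C_2 ≅ Z^14.

∂_1: C_1 → C_0 maps an edge to its endpoints' difference, ∂[p,q] = q − p.
This gives a 7×21 integer matrix of rank 6; reducing to Smith normal form yields diagonal entries (1,1,1,1,1,1).

The boundary map ∂_2: C_2 → C_1 maps a triangle to the signed sum of its edges. For instance
  ∂[0,5,6] = [5,6] − [0,6] + [0,5],
  ∂[1,2,4] = [2,4] − [1,4] + [1,2].
The 21×14 boundary matrix has rank 13 and Smith normal form diag(1,1,1,1,1,1,1,1,1,1,1,1,1).

Reading off H_k = ker ∂_k / im ∂_{k+1}:

  H_0: rank C_0 − rank ∂_1 = 7 − 6 = 1, and the invariant factors of ∂_1 are all 1, so H_0 = Z.
  H_1: rank ker ∂_1 − rank ∂_2 = (21 − 6) − 13 = 2, and the invariant factors of ∂_2 are all 1, so H_1 = Z^2.
  H_2: rank ker ∂_2 − rank ∂_3 = (14 − 13) − 0 = 1, and there is no ∂_3, so H_2 = Z.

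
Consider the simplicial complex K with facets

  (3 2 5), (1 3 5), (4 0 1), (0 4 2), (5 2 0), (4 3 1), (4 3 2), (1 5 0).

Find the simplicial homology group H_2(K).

We work with the vertex ordering 0 < 1 < 2 < 3 < 4 < 5. The simplices of K, each written with vertices in increasing order, are:

  0-simplices (6): [0], [1], [2], [3], [4], [5]
  1-simplices (12): [0,1], [0,2], [0,4], [0,5], [1,3], [1,4], [1,5], [2,3], [2,4], [2,5], [3,4], [3,5]
  2-simplices (8): [0,1,4], [0,1,5], [0,2,4], [0,2,5], [1,3,4], [1,3,5], [2,3,4], [2,3,5]

so the chain groups are C_0 ≅ Z^6, C_1 ≅ Z^12, C_2 ≅ Z^8.

Boundary ∂_1: C_1 → C_0 maps an edge to its endpoints' difference, ∂[p,q] = q − p.
The resulting 6×12 matrix has rank 5, and its Smith normal form has invariant factors (1,1,1,1,1).

Boundary ∂_2: C_2 → C_1 acts by ∂[p,q,r] = [q,r] − [p,r] + [p,q]. For instance
  ∂[1,3,5] = [3,5] − [1,5] + [1,3],
  ∂[2,3,4] = [3,4] − [2,4] + [2,3].
As a 12×8 matrix over Z this has rank 7, with invariant factors (1,1,1,1,1,1,1).

From H_k ≅ ker(∂_k) / im(∂_{k+1}) we obtain:

  H_2: rank ker ∂_2 − rank ∂_3 = (8 − 7) − 0 = 1, and there is no ∂_3, so H_2 = Z.

H_2 ≅ Z.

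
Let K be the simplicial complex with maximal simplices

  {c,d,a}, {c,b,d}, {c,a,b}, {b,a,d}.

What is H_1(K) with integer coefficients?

H_1 = 0.

Take the total order a < b < c < d on the vertex set. Then K (dimension 2) consists of the simplices:

  0-simplices (4): a, b, c, d
  1-simplices (6): ab, ac, ad, bc, bd, cd
  2-simplices (4): abc, abd, acd, bcd

so the chain groups are C_0 ≅ Z^4, C_1 ≅ Z^6, C_2 ≅ Z^4.

∂_1: C_1 → C_0 sends each edge [p,q] (with p < q) to q − p. For instance
  ∂bd = d − b.
The 4×6 boundary matrix has rank 3 and Smith normal form diag(1,1,1).

The boundary map ∂_2: C_2 → C_1 maps a triangle to the signed sum of its edges. For instance
  ∂bcd = cd − bd + bc,
  ∂abc = bc − ac + ab.
This gives a 6×4 integer matrix of rank 3; reducing to Smith normal form yields diagonal entries (1,1,1).

Reading off H_k = ker ∂_k / im ∂_{k+1}:

  H_1: rank ker ∂_1 − rank ∂_2 = (6 − 3) − 3 = 0, and the invariant factors of ∂_2 are all 1, so H_1 = 0.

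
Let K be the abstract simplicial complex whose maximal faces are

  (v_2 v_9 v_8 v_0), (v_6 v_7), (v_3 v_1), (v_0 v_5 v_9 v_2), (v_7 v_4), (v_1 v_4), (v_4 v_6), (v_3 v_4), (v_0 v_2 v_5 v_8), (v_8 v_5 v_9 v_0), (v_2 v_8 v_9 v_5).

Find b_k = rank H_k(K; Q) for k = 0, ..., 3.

b_0 = 2, b_1 = 2, b_2 = 0, b_3 = 1.

Fix the vertex order v_0 < v_1 < v_2 < v_3 < v_4 < v_5 < v_6 < v_7 < v_8 < v_9 and write every simplex with vertices in increasing order. Then dim K = 3 and the simplices of K are:

  0-simplices (10): [v_0], [v_1], [v_2], [v_3], [v_4], [v_5], [v_6], [v_7], [v_8], [v_9]
  1-simplices (16): (16 of them)
  2-simplices (10): [v_0,v_2,v_5], [v_0,v_2,v_8], [v_0,v_2,v_9], [v_0,v_5,v_8], [v_0,v_5,v_9], [v_0,v_8,v_9], [v_2,v_5,v_8], [v_2,v_5,v_9], [v_2,v_8,v_9], [v_5,v_8,v_9]
  3-simplices (5): [v_0,v_2,v_5,v_8], [v_0,v_2,v_5,v_9], [v_0,v_2,v_8,v_9], [v_0,v_5,v_8,v_9], [v_2,v_5,v_8,v_9]

giving chain groups C_0 ≅ Z^10, C_1 ≅ Z^16, C_2 ≅ Z^10, C_3 ≅ Z^5.

Boundary ∂_1: C_1 → C_0 maps an edge to its endpoints' difference, ∂[p,q] = q − p. For instance
  ∂[v_1,v_3] = [v_3] − [v_1].
The 10×16 boundary matrix has rank 8 and Smith normal form diag(1,1,1,1,1,1,1,1).

∂_2: C_2 → C_1 acts by ∂[p,q,r] = [q,r] − [p,r] + [p,q]. For instance
  ∂[v_0,v_2,v_5] = [v_2,v_5] − [v_0,v_5] + [v_0,v_2],
  ∂[v_2,v_5,v_8] = [v_5,v_8] − [v_2,v_8] + [v_2,v_5].
The resulting 16×10 matrix has rank 6, and its Smith normal form has invariant factors (1,1,1,1,1,1).

Boundary ∂_3: C_3 → C_2 sends each 3-simplex σ to the alternating sum Σ_i (−1)^i (σ with its i-th vertex removed). For instance
  ∂[v_0,v_5,v_8,v_9] = [v_5,v_8,v_9] − [v_0,v_8,v_9] + [v_0,v_5,v_9] − [v_0,v_5,v_8],
  ∂[v_0,v_2,v_5,v_9] = [v_2,v_5,v_9] − [v_0,v_5,v_9] + [v_0,v_2,v_9] − [v_0,v_2,v_5].
The resulting 10×5 matrix has rank 4, and its Smith normal form has invariant factors (1,1,1,1).

Computing H_k = (kernel of ∂_k) / (image of ∂_{k+1}):

  H_0: rank C_0 − rank ∂_1 = 10 − 8 = 2, and the invariant factors of ∂_1 are all 1, so H_0 = Z^2.
  H_1: rank ker ∂_1 − rank ∂_2 = (16 − 8) − 6 = 2, and the invariant factors of ∂_2 are all 1, so H_1 = Z^2.
  H_2: rank ker ∂_2 − rank ∂_3 = (10 − 6) − 4 = 0, and the invariant factors of ∂_3 are all 1, so H_2 = 0.
  H_3: rank ker ∂_3 − rank ∂_4 = (5 − 4) − 0 = 1, and there is no ∂_4, so H_3 = Z.

Hence the Betti numbers are b_0 = 2, b_1 = 2, b_2 = 0, b_3 = 1.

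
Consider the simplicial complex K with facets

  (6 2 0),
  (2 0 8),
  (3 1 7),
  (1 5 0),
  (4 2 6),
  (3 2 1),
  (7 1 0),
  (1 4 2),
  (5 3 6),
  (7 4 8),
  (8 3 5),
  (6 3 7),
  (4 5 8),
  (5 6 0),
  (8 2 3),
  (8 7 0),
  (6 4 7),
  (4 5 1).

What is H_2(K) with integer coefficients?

H_2 = Z.

We work with the vertex ordering 0 < 1 < 2 < 3 < 4 < 5 < 6 < 7 < 8. The simplices of K, each written with vertices in increasing order, are:

  0-simplices (9): [0], [1], [2], [3], [4], [5], [6], [7], [8]
  1-simplices (27): (27 of them)
  2-simplices (18): [0,1,5], [0,1,7], [0,2,6], [0,2,8], [0,5,6], [0,7,8], [1,2,3], [1,2,4], [1,3,7], [1,4,5], [2,3,8], [2,4,6], [3,5,6], [3,5,8], [3,6,7], [4,5,8], [4,6,7], [4,7,8]

giving chain groups C_0 ≅ Z^9, C_1 ≅ Z^27, C_2 ≅ Z^18.

∂_1: C_1 → C_0 sends each edge [p,q] (with p < q) to q − p. For instance
  ∂[0,8] = [8] − [0].
The 9×27 boundary matrix has rank 8 and Smith normal form diag(1,1,1,1,1,1,1,1).

Boundary ∂_2: C_2 → C_1 acts by ∂[p,q,r] = [q,r] − [p,r] + [p,q]. For instance
  ∂[4,6,7] = [6,7] − [4,7] + [4,6],
  ∂[0,5,6] = [5,6] − [0,6] + [0,5].
The resulting 27×18 matrix has rank 17, and its Smith normal form has invariant factors (1,1,1,1,1,1,1,1,1,1,1,1,1,1,1,1,1).

From H_k ≅ ker(∂_k) / im(∂_{k+1}) we obtain:

  H_2: rank ker ∂_2 − rank ∂_3 = (18 − 17) − 0 = 1, and there is no ∂_3, so H_2 = Z.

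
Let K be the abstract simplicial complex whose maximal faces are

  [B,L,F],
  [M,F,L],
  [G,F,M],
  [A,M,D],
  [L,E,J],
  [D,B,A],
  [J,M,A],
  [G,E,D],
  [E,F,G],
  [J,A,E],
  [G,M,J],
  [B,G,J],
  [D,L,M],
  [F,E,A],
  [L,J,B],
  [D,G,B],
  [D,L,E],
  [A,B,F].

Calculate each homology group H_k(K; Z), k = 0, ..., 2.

We work with the vertex ordering A < B < D < E < F < G < J < L < M. The simplices of K, each written with vertices in increasing order, are:

  0-simplices (9): A, B, D, E, F, G, J, L, M
  1-simplices (27): AB, AD, AE, AF, AJ, AM, BD, BF, BG, BJ, BL, DE, DG, DL, DM, EF, EG, EJ, EL, FG, FL, FM, GJ, GM, JL, JM, LM
  2-simplices (18): ABD, ABF, ADM, AEF, AEJ, AJM, BDG, BFL, BGJ, BJL, DEG, DEL, DLM, EFG, EJL, FGM, FLM, GJM

Hence C_0 ≅ Z^9, C_1 ≅ Z^27, C_2 ≅ Z^18.

Boundary ∂_1: C_1 → C_0 maps an edge to its endpoints' difference, ∂[p,q] = q − p. For instance
  ∂JM = M − J.
This gives a 9×27 integer matrix of rank 8; reducing to Smith normal form yields diagonal entries (1,1,1,1,1,1,1,1).

Boundary ∂_2: C_2 → C_1 acts by ∂[p,q,r] = [q,r] − [p,r] + [p,q]. For instance
  ∂ABF = BF − AF + AB,
  ∂BDG = DG − BG + BD.
As a 27×18 matrix over Z this has rank 17, with invariant factors (1,1,1,1,1,1,1,1,1,1,1,1,1,1,1,1,1).

Now H_k = ker ∂_k / im ∂_{k+1}, so:

  H_0: rank C_0 − rank ∂_1 = 9 − 8 = 1, and the invariant factors of ∂_1 are all 1, so H_0 = Z.
  H_1: rank ker ∂_1 − rank ∂_2 = (27 − 8) − 17 = 2, and the invariant factors of ∂_2 are all 1, so H_1 = Z^2.
  H_2: rank ker ∂_2 − rank ∂_3 = (18 − 17) − 0 = 1, and there is no ∂_3, so H_2 = Z.

H_0 = Z,  H_1 = Z^2,  H_2 = Z.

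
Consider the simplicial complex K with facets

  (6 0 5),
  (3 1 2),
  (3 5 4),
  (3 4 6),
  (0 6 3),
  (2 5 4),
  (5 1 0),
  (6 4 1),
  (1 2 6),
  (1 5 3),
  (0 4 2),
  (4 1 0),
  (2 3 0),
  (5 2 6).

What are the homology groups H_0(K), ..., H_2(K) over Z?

K has 7 vertices, 21 edges, 14 triangles.
rank ∂_0 = 0, rank ∂_1 = 6 ⇒ b_0 = 7 − 0 − 6 = 1; all invariant factors of ∂_1 are 1 so no torsion. So H_0 ≅ Z.
rank ∂_1 = 6, rank ∂_2 = 13 ⇒ b_1 = 21 − 6 − 13 = 2; all invariant factors of ∂_2 are 1 so no torsion. So H_1 ≅ Z^2.
rank ∂_2 = 13, rank ∂_3 = 0 ⇒ b_2 = 14 − 13 − 0 = 1. So H_2 ≅ Z.

H_0 = Z,  H_1 = Z^2,  H_2 = Z.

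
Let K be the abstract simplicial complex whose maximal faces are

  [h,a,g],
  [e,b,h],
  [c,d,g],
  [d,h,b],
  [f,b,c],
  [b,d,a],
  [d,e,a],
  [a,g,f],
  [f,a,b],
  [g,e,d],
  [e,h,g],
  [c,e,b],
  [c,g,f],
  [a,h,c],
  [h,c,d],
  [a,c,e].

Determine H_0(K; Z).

K has 8 vertices, 24 edges, 16 triangles.
rank ∂_0 = 0, rank ∂_1 = 7 ⇒ b_0 = 8 − 0 − 7 = 1; all invariant factors of ∂_1 are 1 so no torsion. So H_0 = Z.

H_0 = Z.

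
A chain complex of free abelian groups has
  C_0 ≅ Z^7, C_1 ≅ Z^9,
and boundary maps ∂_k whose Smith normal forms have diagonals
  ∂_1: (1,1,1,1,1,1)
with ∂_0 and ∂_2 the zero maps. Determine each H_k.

H_0: b_0 = 7 − 0 − 6 = 1; torsion from ∂_1 factors > 1: none. So H_0 = Z.
H_1: b_1 = 9 − 6 − 0 = 3; torsion from ∂_2 factors > 1: none. So H_1 = Z^3.

H_0 = Z,  H_1 = Z^3.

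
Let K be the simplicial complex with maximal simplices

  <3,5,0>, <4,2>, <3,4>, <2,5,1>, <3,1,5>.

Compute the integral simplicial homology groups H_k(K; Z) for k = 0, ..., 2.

K has 6 vertices, 9 edges, 3 triangles.
rank ∂_0 = 0, rank ∂_1 = 5 ⇒ b_0 = 6 − 0 − 5 = 1; all invariant factors of ∂_1 are 1 so no torsion. So H_0 = Z.
rank ∂_1 = 5, rank ∂_2 = 3 ⇒ b_1 = 9 − 5 − 3 = 1; all invariant factors of ∂_2 are 1 so no torsion. So H_1 = Z.
rank ∂_2 = 3, rank ∂_3 = 0 ⇒ b_2 = 3 − 3 − 0 = 0. So H_2 = 0.

H_0 ≅ Z,  H_1 ≅ Z,  H_2 = 0.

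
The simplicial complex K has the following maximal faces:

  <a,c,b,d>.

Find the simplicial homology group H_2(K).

K has 4 vertices, 6 edges, 4 triangles, 1 3-simplex.
rank ∂_2 = 3, rank ∂_3 = 1 ⇒ b_2 = 4 − 3 − 1 = 0; all invariant factors of ∂_3 are 1 so no torsion. So H_2 ≅ 0.

H_2 = 0.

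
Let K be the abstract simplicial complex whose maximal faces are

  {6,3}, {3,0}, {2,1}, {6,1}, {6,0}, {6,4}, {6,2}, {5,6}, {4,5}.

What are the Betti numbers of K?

We work with the vertex ordering 0 < 1 < 2 < 3 < 4 < 5 < 6. The simplices of K, each written with vertices in increasing order, are:

  0-simplices (7): [0], [1], [2], [3], [4], [5], [6]
  1-simplices (9): [0,3], [0,6], [1,2], [1,6], [2,6], [3,6], [4,5], [4,6], [5,6]

Hence C_0 ≅ Z^7, C_1 ≅ Z^9.

∂_1: C_1 → C_0 sends each edge [p,q] (with p < q) to q − p. For instance
  ∂[0,6] = [6] − [0].
The 7×9 boundary matrix has rank 6 and Smith normal form diag(1,1,1,1,1,1).

From H_k ≅ ker(∂_k) / im(∂_{k+1}) we obtain:

  H_0: rank C_0 − rank ∂_1 = 7 − 6 = 1, and the invariant factors of ∂_1 are all 1, so H_0 ≅ Z.
  H_1: rank ker ∂_1 − rank ∂_2 = (9 − 6) − 0 = 3, and there is no ∂_2, so H_1 ≅ Z^3.

As a check, the Euler characteristic is 7 − 9 = -2, which agrees with 1 − 3 = -2.
(K is a triangulation of a wedge of 3 circles.)

Hence the Betti numbers are b_0 = 1, b_1 = 3.

b_0 = 1, b_1 = 3.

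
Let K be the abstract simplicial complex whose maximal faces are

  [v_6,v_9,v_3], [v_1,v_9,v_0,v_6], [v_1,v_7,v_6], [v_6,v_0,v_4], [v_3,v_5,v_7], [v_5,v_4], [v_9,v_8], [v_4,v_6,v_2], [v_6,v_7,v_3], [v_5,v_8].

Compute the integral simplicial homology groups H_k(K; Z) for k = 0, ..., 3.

H_0 ≅ Z,  H_1 ≅ Z^2,  H_2 = 0,  H_3 = 0.

Take the total order v_0 < v_1 < v_2 < v_3 < v_4 < v_5 < v_6 < v_7 < v_8 < v_9 on the vertex set. Then K (dimension 3) consists of the simplices:

  0-simplices (10): [v_0], [v_1], [v_2], [v_3], [v_4], [v_5], [v_6], [v_7], [v_8], [v_9]
  1-simplices (20): (20 of them)
  2-simplices (10): [v_0,v_1,v_6], [v_0,v_1,v_9], [v_0,v_4,v_6], [v_0,v_6,v_9], [v_1,v_6,v_7], [v_1,v_6,v_9], [v_2,v_4,v_6], [v_3,v_5,v_7], [v_3,v_6,v_7], [v_3,v_6,v_9]
  3-simplices (1): [v_0,v_1,v_6,v_9]

so the chain groups are C_0 ≅ Z^10, C_1 ≅ Z^20, C_2 ≅ Z^10, C_3 ≅ Z^1.

∂_1: C_1 → C_0 is given by ∂[p,q] = [q] − [p]. For instance
  ∂[v_4,v_6] = [v_6] − [v_4].
The 10×20 boundary matrix has rank 9 and Smith normal form diag(1,1,1,1,1,1,1,1,1).

The boundary map ∂_2: C_2 → C_1 sends each 2-simplex [p,q,r] to [q,r] − [p,r] + [p,q]. For instance
  ∂[v_1,v_6,v_9] = [v_6,v_9] − [v_1,v_9] + [v_1,v_6],
  ∂[v_0,v_6,v_9] = [v_6,v_9] − [v_0,v_9] + [v_0,v_6].
The resulting 20×10 matrix has rank 9, and its Smith normal form has invariant factors (1,1,1,1,1,1,1,1,1).

The boundary map ∂_3: C_3 → C_2 sends each 3-simplex σ to the alternating sum Σ_i (−1)^i (σ with its i-th vertex removed). For instance
  ∂[v_0,v_1,v_6,v_9] = [v_1,v_6,v_9] − [v_0,v_6,v_9] + [v_0,v_1,v_9] − [v_0,v_1,v_6].
This gives a 10×1 integer matrix of rank 1; reducing to Smith normal form yields diagonal entries (1).

From H_k ≅ ker(∂_k) / im(∂_{k+1}) we obtain:

  H_0: rank C_0 − rank ∂_1 = 10 − 9 = 1, and the invariant factors of ∂_1 are all 1, so H_0 = Z.
  H_1: rank ker ∂_1 − rank ∂_2 = (20 − 9) − 9 = 2, and the invariant factors of ∂_2 are all 1, so H_1 = Z^2.
  H_2: rank ker ∂_2 − rank ∂_3 = (10 − 9) − 1 = 0, and the invariant factors of ∂_3 are all 1, so H_2 = 0.
  H_3: rank ker ∂_3 − rank ∂_4 = (1 − 1) − 0 = 0, and there is no ∂_4, so H_3 = 0.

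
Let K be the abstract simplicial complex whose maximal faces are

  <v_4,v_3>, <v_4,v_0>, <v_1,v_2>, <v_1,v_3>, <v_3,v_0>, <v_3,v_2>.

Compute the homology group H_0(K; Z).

We work with the vertex ordering v_0 < v_1 < v_2 < v_3 < v_4. The simplices of K, each written with vertices in increasing order, are:

  0-simplices (5): [v_0], [v_1], [v_2], [v_3], [v_4]
  1-simplices (6): [v_0,v_3], [v_0,v_4], [v_1,v_2], [v_1,v_3], [v_2,v_3], [v_3,v_4]

giving chain groups C_0 ≅ Z^5, C_1 ≅ Z^6.

Boundary ∂_1: C_1 → C_0 is given by ∂[p,q] = [q] − [p]. For instance
  ∂[v_1,v_3] = [v_3] − [v_1].
As a 5×6 matrix over Z this has rank 4, with invariant factors (1,1,1,1).

Reading off H_k = ker ∂_k / im ∂_{k+1}:

  H_0: rank C_0 − rank ∂_1 = 5 − 4 = 1, and the invariant factors of ∂_1 are all 1, so H_0 ≅ Z.

H_0 = Z.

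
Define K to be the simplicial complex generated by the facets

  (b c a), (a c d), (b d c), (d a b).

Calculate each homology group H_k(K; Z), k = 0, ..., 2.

We work with the vertex ordering a < b < c < d. The simplices of K, each written with vertices in increasing order, are:

  0-simplices (4): a, b, c, d
  1-simplices (6): ab, ac, ad, bc, bd, cd
  2-simplices (4): abc, abd, acd, bcd

giving chain groups C_0 ≅ Z^4, C_1 ≅ Z^6, C_2 ≅ Z^4.

∂_1: C_1 → C_0 sends each edge [p,q] (with p < q) to q − p. For instance
  ∂ad = d − a.
As a 4×6 matrix over Z this has rank 3, with invariant factors (1,1,1).

Boundary ∂_2: C_2 → C_1 acts by ∂[p,q,r] = [q,r] − [p,r] + [p,q]. For instance
  ∂acd = cd − ad + ac,
  ∂bcd = cd − bd + bc.
As a 6×4 matrix over Z this has rank 3, with invariant factors (1,1,1).

Reading off H_k = ker ∂_k / im ∂_{k+1}:

  H_0: rank C_0 − rank ∂_1 = 4 − 3 = 1, and the invariant factors of ∂_1 are all 1, so H_0 ≅ Z.
  H_1: rank ker ∂_1 − rank ∂_2 = (6 − 3) − 3 = 0, and the invariant factors of ∂_2 are all 1, so H_1 ≅ 0.
  H_2: rank ker ∂_2 − rank ∂_3 = (4 − 3) − 0 = 1, and there is no ∂_3, so H_2 ≅ Z.

H_0 = Z,  H_1 = 0,  H_2 = Z.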